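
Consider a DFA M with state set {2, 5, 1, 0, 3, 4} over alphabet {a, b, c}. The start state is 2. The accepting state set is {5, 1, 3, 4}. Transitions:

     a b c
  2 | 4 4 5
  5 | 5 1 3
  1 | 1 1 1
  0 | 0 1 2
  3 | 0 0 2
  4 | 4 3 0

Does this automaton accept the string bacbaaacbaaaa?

Yes

Trace: 2 -b-> 4 -a-> 4 -c-> 0 -b-> 1 -a-> 1 -a-> 1 -a-> 1 -c-> 1 -b-> 1 -a-> 1 -a-> 1 -a-> 1 -a-> 1
End state 1 is accepting.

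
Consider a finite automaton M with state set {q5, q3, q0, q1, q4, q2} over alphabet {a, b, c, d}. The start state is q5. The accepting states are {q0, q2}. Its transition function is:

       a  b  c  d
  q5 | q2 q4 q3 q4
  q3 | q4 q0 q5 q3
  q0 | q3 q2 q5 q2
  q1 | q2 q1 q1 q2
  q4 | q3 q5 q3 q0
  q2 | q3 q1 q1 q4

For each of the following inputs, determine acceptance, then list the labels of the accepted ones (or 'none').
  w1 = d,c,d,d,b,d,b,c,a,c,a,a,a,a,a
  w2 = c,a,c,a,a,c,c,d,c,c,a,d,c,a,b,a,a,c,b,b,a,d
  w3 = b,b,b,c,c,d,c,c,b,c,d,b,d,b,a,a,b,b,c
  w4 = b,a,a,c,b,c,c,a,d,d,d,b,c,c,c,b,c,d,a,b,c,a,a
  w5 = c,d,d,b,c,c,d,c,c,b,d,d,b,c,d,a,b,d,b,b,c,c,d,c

w1: Trace: q5 -d-> q4 -c-> q3 -d-> q3 -d-> q3 -b-> q0 -d-> q2 -b-> q1 -c-> q1 -a-> q2 -c-> q1 -a-> q2 -a-> q3 -a-> q4 -a-> q3 -a-> q4  → end q4, rejected
w2: Trace: q5 -c-> q3 -a-> q4 -c-> q3 -a-> q4 -a-> q3 -c-> q5 -c-> q3 -d-> q3 -c-> q5 -c-> q3 -a-> q4 -d-> q0 -c-> q5 -a-> q2 -b-> q1 -a-> q2 -a-> q3 -c-> q5 -b-> q4 -b-> q5 -a-> q2 -d-> q4  → end q4, rejected
w3: Trace: q5 -b-> q4 -b-> q5 -b-> q4 -c-> q3 -c-> q5 -d-> q4 -c-> q3 -c-> q5 -b-> q4 -c-> q3 -d-> q3 -b-> q0 -d-> q2 -b-> q1 -a-> q2 -a-> q3 -b-> q0 -b-> q2 -c-> q1  → end q1, rejected
w4: Trace: q5 -b-> q4 -a-> q3 -a-> q4 -c-> q3 -b-> q0 -c-> q5 -c-> q3 -a-> q4 -d-> q0 -d-> q2 -d-> q4 -b-> q5 -c-> q3 -c-> q5 -c-> q3 -b-> q0 -c-> q5 -d-> q4 -a-> q3 -b-> q0 -c-> q5 -a-> q2 -a-> q3  → end q3, rejected
w5: Trace: q5 -c-> q3 -d-> q3 -d-> q3 -b-> q0 -c-> q5 -c-> q3 -d-> q3 -c-> q5 -c-> q3 -b-> q0 -d-> q2 -d-> q4 -b-> q5 -c-> q3 -d-> q3 -a-> q4 -b-> q5 -d-> q4 -b-> q5 -b-> q4 -c-> q3 -c-> q5 -d-> q4 -c-> q3  → end q3, rejected

none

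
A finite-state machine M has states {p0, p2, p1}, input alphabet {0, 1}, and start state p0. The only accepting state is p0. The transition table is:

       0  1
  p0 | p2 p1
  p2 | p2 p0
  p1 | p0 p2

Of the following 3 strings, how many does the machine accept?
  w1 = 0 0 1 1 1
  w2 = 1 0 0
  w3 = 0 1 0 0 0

0

w1: p0 → p2 → p2 → p0 → p1 → p2  → end p2, rejected
w2: p0 → p1 → p0 → p2  → end p2, rejected
w3: p0 → p2 → p0 → p2 → p2 → p2  → end p2, rejected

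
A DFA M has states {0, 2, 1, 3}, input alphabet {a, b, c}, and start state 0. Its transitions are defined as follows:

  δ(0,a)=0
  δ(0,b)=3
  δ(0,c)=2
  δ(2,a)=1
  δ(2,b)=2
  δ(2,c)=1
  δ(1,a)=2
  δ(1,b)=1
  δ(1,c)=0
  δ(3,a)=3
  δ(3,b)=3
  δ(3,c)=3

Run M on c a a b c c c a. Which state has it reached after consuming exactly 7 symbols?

2

start at 0
read 'c': 0 → 2
read 'a': 2 → 1
read 'a': 1 → 2
read 'b': 2 → 2
read 'c': 2 → 1
read 'c': 1 → 0
read 'c': 0 → 2
After 7 symbols: 2.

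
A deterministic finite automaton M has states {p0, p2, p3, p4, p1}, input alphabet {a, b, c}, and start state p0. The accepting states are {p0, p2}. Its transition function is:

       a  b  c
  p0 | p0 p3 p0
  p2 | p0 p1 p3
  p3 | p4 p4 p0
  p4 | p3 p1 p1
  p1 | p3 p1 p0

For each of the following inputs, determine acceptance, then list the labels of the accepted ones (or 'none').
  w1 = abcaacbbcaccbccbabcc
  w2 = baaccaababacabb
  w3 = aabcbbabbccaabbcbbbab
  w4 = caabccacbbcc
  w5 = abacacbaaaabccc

w1: Trace: p0 -a-> p0 -b-> p3 -c-> p0 -a-> p0 -a-> p0 -c-> p0 -b-> p3 -b-> p4 -c-> p1 -a-> p3 -c-> p0 -c-> p0 -b-> p3 -c-> p0 -c-> p0 -b-> p3 -a-> p4 -b-> p1 -c-> p0 -c-> p0  → end p0, accepted
w2: Trace: p0 -b-> p3 -a-> p4 -a-> p3 -c-> p0 -c-> p0 -a-> p0 -a-> p0 -b-> p3 -a-> p4 -b-> p1 -a-> p3 -c-> p0 -a-> p0 -b-> p3 -b-> p4  → end p4, rejected
w3: Trace: p0 -a-> p0 -a-> p0 -b-> p3 -c-> p0 -b-> p3 -b-> p4 -a-> p3 -b-> p4 -b-> p1 -c-> p0 -c-> p0 -a-> p0 -a-> p0 -b-> p3 -b-> p4 -c-> p1 -b-> p1 -b-> p1 -b-> p1 -a-> p3 -b-> p4  → end p4, rejected
w4: Trace: p0 -c-> p0 -a-> p0 -a-> p0 -b-> p3 -c-> p0 -c-> p0 -a-> p0 -c-> p0 -b-> p3 -b-> p4 -c-> p1 -c-> p0  → end p0, accepted
w5: Trace: p0 -a-> p0 -b-> p3 -a-> p4 -c-> p1 -a-> p3 -c-> p0 -b-> p3 -a-> p4 -a-> p3 -a-> p4 -a-> p3 -b-> p4 -c-> p1 -c-> p0 -c-> p0  → end p0, accepted

w1, w4, w5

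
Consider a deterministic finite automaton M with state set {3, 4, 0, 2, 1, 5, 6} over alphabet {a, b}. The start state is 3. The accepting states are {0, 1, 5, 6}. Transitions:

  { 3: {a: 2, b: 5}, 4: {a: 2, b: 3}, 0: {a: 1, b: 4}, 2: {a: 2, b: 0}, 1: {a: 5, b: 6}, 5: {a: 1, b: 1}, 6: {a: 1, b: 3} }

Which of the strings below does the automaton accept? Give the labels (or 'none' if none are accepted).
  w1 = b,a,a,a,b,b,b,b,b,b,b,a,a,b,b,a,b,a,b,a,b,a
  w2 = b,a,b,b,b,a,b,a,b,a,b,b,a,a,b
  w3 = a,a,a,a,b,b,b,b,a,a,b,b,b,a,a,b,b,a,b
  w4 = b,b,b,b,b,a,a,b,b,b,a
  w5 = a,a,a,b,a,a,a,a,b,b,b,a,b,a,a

w1, w2, w3, w5

w1: Trace: 3 -b-> 5 -a-> 1 -a-> 5 -a-> 1 -b-> 6 -b-> 3 -b-> 5 -b-> 1 -b-> 6 -b-> 3 -b-> 5 -a-> 1 -a-> 5 -b-> 1 -b-> 6 -a-> 1 -b-> 6 -a-> 1 -b-> 6 -a-> 1 -b-> 6 -a-> 1  → end 1, accepted
w2: Trace: 3 -b-> 5 -a-> 1 -b-> 6 -b-> 3 -b-> 5 -a-> 1 -b-> 6 -a-> 1 -b-> 6 -a-> 1 -b-> 6 -b-> 3 -a-> 2 -a-> 2 -b-> 0  → end 0, accepted
w3: Trace: 3 -a-> 2 -a-> 2 -a-> 2 -a-> 2 -b-> 0 -b-> 4 -b-> 3 -b-> 5 -a-> 1 -a-> 5 -b-> 1 -b-> 6 -b-> 3 -a-> 2 -a-> 2 -b-> 0 -b-> 4 -a-> 2 -b-> 0  → end 0, accepted
w4: Trace: 3 -b-> 5 -b-> 1 -b-> 6 -b-> 3 -b-> 5 -a-> 1 -a-> 5 -b-> 1 -b-> 6 -b-> 3 -a-> 2  → end 2, rejected
w5: Trace: 3 -a-> 2 -a-> 2 -a-> 2 -b-> 0 -a-> 1 -a-> 5 -a-> 1 -a-> 5 -b-> 1 -b-> 6 -b-> 3 -a-> 2 -b-> 0 -a-> 1 -a-> 5  → end 5, accepted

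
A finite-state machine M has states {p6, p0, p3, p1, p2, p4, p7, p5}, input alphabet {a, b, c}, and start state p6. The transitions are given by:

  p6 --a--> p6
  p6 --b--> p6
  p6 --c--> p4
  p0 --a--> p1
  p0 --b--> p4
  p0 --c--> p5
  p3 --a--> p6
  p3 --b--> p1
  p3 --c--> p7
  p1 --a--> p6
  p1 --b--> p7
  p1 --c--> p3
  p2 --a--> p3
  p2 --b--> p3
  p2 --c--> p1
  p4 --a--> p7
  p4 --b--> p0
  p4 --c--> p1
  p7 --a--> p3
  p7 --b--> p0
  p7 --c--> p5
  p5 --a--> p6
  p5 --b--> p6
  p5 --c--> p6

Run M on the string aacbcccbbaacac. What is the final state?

start at p6
read 'a': p6 → p6
read 'a': p6 → p6
read 'c': p6 → p4
read 'b': p4 → p0
read 'c': p0 → p5
read 'c': p5 → p6
read 'c': p6 → p4
read 'b': p4 → p0
read 'b': p0 → p4
read 'a': p4 → p7
read 'a': p7 → p3
read 'c': p3 → p7
read 'a': p7 → p3
read 'c': p3 → p7

p7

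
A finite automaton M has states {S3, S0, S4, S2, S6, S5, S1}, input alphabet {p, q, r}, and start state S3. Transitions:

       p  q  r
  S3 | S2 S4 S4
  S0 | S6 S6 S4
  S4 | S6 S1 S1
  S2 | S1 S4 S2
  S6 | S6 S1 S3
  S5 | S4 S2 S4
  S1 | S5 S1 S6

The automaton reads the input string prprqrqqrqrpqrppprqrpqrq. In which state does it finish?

Trace: S3 -p-> S2 -r-> S2 -p-> S1 -r-> S6 -q-> S1 -r-> S6 -q-> S1 -q-> S1 -r-> S6 -q-> S1 -r-> S6 -p-> S6 -q-> S1 -r-> S6 -p-> S6 -p-> S6 -p-> S6 -r-> S3 -q-> S4 -r-> S1 -p-> S5 -q-> S2 -r-> S2 -q-> S4

S4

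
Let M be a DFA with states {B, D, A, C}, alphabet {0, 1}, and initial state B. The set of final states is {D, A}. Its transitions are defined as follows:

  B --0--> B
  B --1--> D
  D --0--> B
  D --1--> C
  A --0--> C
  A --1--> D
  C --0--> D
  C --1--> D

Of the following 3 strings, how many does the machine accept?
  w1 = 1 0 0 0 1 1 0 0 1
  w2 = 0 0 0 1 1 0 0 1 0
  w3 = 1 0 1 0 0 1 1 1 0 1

2

w1:
  start at B
  read '1': B → D
  read '0': D → B
  read '0': B → B
  read '0': B → B
  read '1': B → D
  read '1': D → C
  read '0': C → D
  read '0': D → B
  read '1': B → D
  end D, accepted
w2:
  start at B
  read '0': B → B
  read '0': B → B
  read '0': B → B
  read '1': B → D
  read '1': D → C
  read '0': C → D
  read '0': D → B
  read '1': B → D
  read '0': D → B
  end B, rejected
w3:
  start at B
  read '1': B → D
  read '0': D → B
  read '1': B → D
  read '0': D → B
  read '0': B → B
  read '1': B → D
  read '1': D → C
  read '1': C → D
  read '0': D → B
  read '1': B → D
  end D, accepted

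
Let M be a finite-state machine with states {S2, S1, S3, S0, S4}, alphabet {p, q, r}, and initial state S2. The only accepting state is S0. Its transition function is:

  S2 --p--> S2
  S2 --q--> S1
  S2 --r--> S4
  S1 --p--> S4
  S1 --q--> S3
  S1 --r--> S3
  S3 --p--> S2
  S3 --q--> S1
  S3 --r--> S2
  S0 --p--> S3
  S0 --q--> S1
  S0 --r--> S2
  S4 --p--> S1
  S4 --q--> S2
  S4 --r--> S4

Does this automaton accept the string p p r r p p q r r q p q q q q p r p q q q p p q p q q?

start at S2
read 'p': S2 → S2
read 'p': S2 → S2
read 'r': S2 → S4
read 'r': S4 → S4
read 'p': S4 → S1
read 'p': S1 → S4
read 'q': S4 → S2
read 'r': S2 → S4
read 'r': S4 → S4
read 'q': S4 → S2
read 'p': S2 → S2
read 'q': S2 → S1
read 'q': S1 → S3
read 'q': S3 → S1
read 'q': S1 → S3
read 'p': S3 → S2
read 'r': S2 → S4
read 'p': S4 → S1
read 'q': S1 → S3
read 'q': S3 → S1
read 'q': S1 → S3
read 'p': S3 → S2
read 'p': S2 → S2
read 'q': S2 → S1
read 'p': S1 → S4
read 'q': S4 → S2
read 'q': S2 → S1
End state S1 is not accepting.

No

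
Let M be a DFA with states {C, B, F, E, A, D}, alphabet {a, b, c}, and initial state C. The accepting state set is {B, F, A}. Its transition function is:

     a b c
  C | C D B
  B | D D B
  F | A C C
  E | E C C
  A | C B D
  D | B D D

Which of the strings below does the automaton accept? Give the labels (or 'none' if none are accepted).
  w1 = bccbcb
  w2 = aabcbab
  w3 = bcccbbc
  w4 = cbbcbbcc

w1: C → D → D → D → D → D → D  → end D, rejected
w2: C → C → C → D → D → D → B → D  → end D, rejected
w3: C → D → D → D → D → D → D → D  → end D, rejected
w4: C → B → D → D → D → D → D → D → D  → end D, rejected

none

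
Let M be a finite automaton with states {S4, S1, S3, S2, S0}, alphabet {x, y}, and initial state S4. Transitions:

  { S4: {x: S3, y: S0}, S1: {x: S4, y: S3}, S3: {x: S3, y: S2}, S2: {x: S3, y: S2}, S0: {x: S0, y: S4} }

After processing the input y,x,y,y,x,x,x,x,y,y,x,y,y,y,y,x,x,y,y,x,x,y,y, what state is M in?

S0

Trace: S4 -y-> S0 -x-> S0 -y-> S4 -y-> S0 -x-> S0 -x-> S0 -x-> S0 -x-> S0 -y-> S4 -y-> S0 -x-> S0 -y-> S4 -y-> S0 -y-> S4 -y-> S0 -x-> S0 -x-> S0 -y-> S4 -y-> S0 -x-> S0 -x-> S0 -y-> S4 -y-> S0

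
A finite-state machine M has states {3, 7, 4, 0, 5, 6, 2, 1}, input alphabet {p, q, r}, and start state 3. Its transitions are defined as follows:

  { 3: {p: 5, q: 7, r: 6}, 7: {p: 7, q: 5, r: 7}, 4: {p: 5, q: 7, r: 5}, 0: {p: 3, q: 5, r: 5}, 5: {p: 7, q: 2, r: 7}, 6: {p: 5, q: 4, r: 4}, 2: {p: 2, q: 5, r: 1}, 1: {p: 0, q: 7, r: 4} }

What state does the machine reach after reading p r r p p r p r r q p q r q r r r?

7

Trace: 3 -p-> 5 -r-> 7 -r-> 7 -p-> 7 -p-> 7 -r-> 7 -p-> 7 -r-> 7 -r-> 7 -q-> 5 -p-> 7 -q-> 5 -r-> 7 -q-> 5 -r-> 7 -r-> 7 -r-> 7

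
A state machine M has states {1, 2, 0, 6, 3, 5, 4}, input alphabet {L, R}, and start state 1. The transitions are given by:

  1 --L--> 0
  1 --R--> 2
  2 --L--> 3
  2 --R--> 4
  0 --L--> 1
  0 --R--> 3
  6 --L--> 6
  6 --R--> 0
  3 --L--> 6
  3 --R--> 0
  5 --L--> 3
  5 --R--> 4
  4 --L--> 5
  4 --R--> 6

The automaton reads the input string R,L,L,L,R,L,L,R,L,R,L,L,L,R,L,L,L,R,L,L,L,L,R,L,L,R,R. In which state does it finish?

start at 1
read 'R': 1 → 2
read 'L': 2 → 3
read 'L': 3 → 6
read 'L': 6 → 6
read 'R': 6 → 0
read 'L': 0 → 1
read 'L': 1 → 0
read 'R': 0 → 3
read 'L': 3 → 6
read 'R': 6 → 0
read 'L': 0 → 1
read 'L': 1 → 0
read 'L': 0 → 1
read 'R': 1 → 2
read 'L': 2 → 3
read 'L': 3 → 6
read 'L': 6 → 6
read 'R': 6 → 0
read 'L': 0 → 1
read 'L': 1 → 0
read 'L': 0 → 1
read 'L': 1 → 0
read 'R': 0 → 3
read 'L': 3 → 6
read 'L': 6 → 6
read 'R': 6 → 0
read 'R': 0 → 3

3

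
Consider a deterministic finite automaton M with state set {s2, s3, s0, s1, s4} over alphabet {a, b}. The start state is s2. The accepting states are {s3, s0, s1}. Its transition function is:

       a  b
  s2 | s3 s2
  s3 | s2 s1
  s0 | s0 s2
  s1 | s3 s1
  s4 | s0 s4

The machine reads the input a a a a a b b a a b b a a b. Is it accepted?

s2 → s3 → s2 → s3 → s2 → s3 → s1 → s1 → s3 → s2 → s2 → s2 → s3 → s2 → s2
End state s2 is not accepting.

No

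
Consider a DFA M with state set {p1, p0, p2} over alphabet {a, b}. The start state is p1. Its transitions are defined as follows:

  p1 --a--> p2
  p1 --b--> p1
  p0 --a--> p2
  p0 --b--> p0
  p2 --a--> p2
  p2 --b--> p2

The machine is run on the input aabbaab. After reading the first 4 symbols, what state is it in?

Trace: p1 -a-> p2 -a-> p2 -b-> p2 -b-> p2
After 4 symbols: p2.

p2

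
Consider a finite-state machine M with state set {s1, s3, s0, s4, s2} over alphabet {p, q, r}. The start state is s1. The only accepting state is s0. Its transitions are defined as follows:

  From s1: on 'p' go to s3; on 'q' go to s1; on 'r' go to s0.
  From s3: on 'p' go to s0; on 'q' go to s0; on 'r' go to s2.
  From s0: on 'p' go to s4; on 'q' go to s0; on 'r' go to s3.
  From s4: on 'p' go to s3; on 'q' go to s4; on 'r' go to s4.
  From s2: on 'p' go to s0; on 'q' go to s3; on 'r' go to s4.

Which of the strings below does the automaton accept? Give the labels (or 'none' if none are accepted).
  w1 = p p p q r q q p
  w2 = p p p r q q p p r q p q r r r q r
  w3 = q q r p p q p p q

w3

w1: s1 → s3 → s0 → s4 → s4 → s4 → s4 → s4 → s3  → end s3, rejected
w2: s1 → s3 → s0 → s4 → s4 → s4 → s4 → s3 → s0 → s3 → s0 → s4 → s4 → s4 → s4 → s4 → s4 → s4  → end s4, rejected
w3: s1 → s1 → s1 → s0 → s4 → s3 → s0 → s4 → s3 → s0  → end s0, accepted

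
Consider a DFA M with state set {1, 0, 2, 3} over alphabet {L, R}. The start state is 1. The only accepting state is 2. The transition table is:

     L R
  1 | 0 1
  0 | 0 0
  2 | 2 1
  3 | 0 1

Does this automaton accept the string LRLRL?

start at 1
read 'L': 1 → 0
read 'R': 0 → 0
read 'L': 0 → 0
read 'R': 0 → 0
read 'L': 0 → 0
End state 0 is not accepting.

No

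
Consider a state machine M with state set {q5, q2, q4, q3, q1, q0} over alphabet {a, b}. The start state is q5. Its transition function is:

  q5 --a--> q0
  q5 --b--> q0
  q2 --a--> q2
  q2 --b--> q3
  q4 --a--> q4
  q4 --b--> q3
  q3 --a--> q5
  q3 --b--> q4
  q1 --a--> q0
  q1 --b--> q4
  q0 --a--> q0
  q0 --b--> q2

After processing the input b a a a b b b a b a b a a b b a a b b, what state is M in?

q5 → q0 → q0 → q0 → q0 → q2 → q3 → q4 → q4 → q3 → q5 → q0 → q0 → q0 → q2 → q3 → q5 → q0 → q2 → q3

q3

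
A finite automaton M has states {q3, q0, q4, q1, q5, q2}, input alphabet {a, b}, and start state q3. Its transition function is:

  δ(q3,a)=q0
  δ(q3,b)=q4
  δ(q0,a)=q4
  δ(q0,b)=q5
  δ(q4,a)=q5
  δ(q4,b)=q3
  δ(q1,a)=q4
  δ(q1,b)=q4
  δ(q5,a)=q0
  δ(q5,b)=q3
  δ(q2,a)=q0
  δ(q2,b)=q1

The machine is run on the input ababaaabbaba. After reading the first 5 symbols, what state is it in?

q0

Trace: q3 -a-> q0 -b-> q5 -a-> q0 -b-> q5 -a-> q0
After 5 symbols: q0.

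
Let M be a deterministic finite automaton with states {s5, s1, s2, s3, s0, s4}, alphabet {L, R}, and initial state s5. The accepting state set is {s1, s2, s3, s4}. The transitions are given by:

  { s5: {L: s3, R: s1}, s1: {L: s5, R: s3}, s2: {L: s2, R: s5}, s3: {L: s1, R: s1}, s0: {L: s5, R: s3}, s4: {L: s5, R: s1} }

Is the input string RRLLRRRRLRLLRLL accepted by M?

Yes

start at s5
read 'R': s5 → s1
read 'R': s1 → s3
read 'L': s3 → s1
read 'L': s1 → s5
read 'R': s5 → s1
read 'R': s1 → s3
read 'R': s3 → s1
read 'R': s1 → s3
read 'L': s3 → s1
read 'R': s1 → s3
read 'L': s3 → s1
read 'L': s1 → s5
read 'R': s5 → s1
read 'L': s1 → s5
read 'L': s5 → s3
End state s3 is accepting.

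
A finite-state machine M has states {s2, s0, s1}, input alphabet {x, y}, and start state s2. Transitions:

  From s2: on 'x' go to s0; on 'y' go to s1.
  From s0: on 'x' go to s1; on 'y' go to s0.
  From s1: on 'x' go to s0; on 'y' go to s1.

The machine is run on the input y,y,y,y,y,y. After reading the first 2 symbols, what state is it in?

s1

Trace: s2 -y-> s1 -y-> s1
After 2 symbols: s1.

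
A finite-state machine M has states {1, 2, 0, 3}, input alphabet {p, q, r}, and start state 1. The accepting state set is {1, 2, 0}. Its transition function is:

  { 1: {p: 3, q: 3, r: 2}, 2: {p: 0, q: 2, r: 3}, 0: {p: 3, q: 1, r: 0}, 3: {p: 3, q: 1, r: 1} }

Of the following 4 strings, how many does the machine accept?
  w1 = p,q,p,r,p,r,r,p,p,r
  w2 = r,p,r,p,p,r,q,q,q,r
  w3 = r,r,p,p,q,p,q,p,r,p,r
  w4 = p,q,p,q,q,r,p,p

3

w1: 1 → 3 → 1 → 3 → 1 → 3 → 1 → 2 → 0 → 3 → 1  → end 1, accepted
w2: 1 → 2 → 0 → 0 → 3 → 3 → 1 → 3 → 1 → 3 → 1  → end 1, accepted
w3: 1 → 2 → 3 → 3 → 3 → 1 → 3 → 1 → 3 → 1 → 3 → 1  → end 1, accepted
w4: 1 → 3 → 1 → 3 → 1 → 3 → 1 → 3 → 3  → end 3, rejected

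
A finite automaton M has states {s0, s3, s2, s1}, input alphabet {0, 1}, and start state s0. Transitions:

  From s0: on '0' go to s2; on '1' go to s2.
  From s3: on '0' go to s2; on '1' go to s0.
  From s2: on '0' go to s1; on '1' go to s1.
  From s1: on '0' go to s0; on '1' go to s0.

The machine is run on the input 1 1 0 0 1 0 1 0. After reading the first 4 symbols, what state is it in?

s2

start at s0
read '1': s0 → s2
read '1': s2 → s1
read '0': s1 → s0
read '0': s0 → s2
After 4 symbols: s2.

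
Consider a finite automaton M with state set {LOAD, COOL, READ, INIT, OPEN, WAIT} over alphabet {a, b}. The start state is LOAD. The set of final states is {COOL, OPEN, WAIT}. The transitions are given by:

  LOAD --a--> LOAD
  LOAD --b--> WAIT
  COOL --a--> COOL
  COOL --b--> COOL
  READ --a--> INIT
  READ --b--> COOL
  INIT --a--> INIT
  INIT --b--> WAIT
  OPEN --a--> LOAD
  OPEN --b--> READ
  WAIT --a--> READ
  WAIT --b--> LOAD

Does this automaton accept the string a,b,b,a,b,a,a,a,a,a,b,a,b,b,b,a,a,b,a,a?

Yes

start at LOAD
read 'a': LOAD → LOAD
read 'b': LOAD → WAIT
read 'b': WAIT → LOAD
read 'a': LOAD → LOAD
read 'b': LOAD → WAIT
read 'a': WAIT → READ
read 'a': READ → INIT
read 'a': INIT → INIT
read 'a': INIT → INIT
read 'a': INIT → INIT
read 'b': INIT → WAIT
read 'a': WAIT → READ
read 'b': READ → COOL
read 'b': COOL → COOL
read 'b': COOL → COOL
read 'a': COOL → COOL
read 'a': COOL → COOL
read 'b': COOL → COOL
read 'a': COOL → COOL
read 'a': COOL → COOL
End state COOL is accepting.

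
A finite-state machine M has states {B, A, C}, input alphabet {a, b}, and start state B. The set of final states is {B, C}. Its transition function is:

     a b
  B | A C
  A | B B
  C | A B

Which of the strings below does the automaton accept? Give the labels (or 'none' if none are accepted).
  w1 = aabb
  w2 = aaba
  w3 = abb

w1, w3

w1:
  start at B
  read 'a': B → A
  read 'a': A → B
  read 'b': B → C
  read 'b': C → B
  end B, accepted
w2:
  start at B
  read 'a': B → A
  read 'a': A → B
  read 'b': B → C
  read 'a': C → A
  end A, rejected
w3:
  start at B
  read 'a': B → A
  read 'b': A → B
  read 'b': B → C
  end C, accepted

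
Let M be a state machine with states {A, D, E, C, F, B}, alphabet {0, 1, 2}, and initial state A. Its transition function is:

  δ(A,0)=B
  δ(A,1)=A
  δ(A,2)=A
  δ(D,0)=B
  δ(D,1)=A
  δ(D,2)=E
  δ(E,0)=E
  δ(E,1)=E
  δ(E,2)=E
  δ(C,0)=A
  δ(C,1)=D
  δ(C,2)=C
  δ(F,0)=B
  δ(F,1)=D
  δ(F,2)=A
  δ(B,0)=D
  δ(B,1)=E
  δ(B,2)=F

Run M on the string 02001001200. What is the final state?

start at A
read '0': A → B
read '2': B → F
read '0': F → B
read '0': B → D
read '1': D → A
read '0': A → B
read '0': B → D
read '1': D → A
read '2': A → A
read '0': A → B
read '0': B → D

D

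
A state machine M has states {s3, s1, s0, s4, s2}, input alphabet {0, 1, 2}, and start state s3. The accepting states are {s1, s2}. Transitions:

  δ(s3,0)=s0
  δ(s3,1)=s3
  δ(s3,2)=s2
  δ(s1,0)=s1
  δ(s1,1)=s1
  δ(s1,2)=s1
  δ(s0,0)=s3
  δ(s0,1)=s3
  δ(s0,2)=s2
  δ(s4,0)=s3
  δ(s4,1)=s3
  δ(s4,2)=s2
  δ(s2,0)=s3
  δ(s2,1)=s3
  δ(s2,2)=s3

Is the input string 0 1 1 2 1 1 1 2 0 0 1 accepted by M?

Trace: s3 -0-> s0 -1-> s3 -1-> s3 -2-> s2 -1-> s3 -1-> s3 -1-> s3 -2-> s2 -0-> s3 -0-> s0 -1-> s3
End state s3 is not accepting.

No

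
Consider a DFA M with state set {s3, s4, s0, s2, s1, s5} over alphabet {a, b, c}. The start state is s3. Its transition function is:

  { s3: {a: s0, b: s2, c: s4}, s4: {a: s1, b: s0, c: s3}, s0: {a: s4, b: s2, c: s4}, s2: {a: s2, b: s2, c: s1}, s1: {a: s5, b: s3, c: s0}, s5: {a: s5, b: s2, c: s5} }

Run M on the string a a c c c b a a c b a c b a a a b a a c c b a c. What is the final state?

start at s3
read 'a': s3 → s0
read 'a': s0 → s4
read 'c': s4 → s3
read 'c': s3 → s4
read 'c': s4 → s3
read 'b': s3 → s2
read 'a': s2 → s2
read 'a': s2 → s2
read 'c': s2 → s1
read 'b': s1 → s3
read 'a': s3 → s0
read 'c': s0 → s4
read 'b': s4 → s0
read 'a': s0 → s4
read 'a': s4 → s1
read 'a': s1 → s5
read 'b': s5 → s2
read 'a': s2 → s2
read 'a': s2 → s2
read 'c': s2 → s1
read 'c': s1 → s0
read 'b': s0 → s2
read 'a': s2 → s2
read 'c': s2 → s1

s1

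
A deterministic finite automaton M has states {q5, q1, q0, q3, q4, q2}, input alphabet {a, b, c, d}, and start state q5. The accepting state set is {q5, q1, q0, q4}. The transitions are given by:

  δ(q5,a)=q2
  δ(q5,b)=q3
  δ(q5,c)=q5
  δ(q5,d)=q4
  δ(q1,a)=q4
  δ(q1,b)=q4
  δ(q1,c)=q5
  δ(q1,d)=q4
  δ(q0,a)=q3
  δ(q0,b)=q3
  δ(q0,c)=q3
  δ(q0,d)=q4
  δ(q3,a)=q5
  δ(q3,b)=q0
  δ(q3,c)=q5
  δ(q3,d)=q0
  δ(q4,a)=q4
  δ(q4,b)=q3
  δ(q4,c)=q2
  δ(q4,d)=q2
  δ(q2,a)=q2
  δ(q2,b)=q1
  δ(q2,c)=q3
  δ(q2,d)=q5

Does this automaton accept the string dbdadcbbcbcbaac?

No

q5 → q4 → q3 → q0 → q3 → q0 → q3 → q0 → q3 → q5 → q3 → q5 → q3 → q5 → q2 → q3
End state q3 is not accepting.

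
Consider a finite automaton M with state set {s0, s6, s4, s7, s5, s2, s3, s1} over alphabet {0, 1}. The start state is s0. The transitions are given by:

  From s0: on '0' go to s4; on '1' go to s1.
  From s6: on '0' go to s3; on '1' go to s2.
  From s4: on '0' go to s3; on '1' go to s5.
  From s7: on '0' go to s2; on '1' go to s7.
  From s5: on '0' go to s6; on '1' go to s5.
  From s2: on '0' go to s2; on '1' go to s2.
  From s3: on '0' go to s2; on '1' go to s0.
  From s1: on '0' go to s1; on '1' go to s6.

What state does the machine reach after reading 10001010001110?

start at s0
read '1': s0 → s1
read '0': s1 → s1
read '0': s1 → s1
read '0': s1 → s1
read '1': s1 → s6
read '0': s6 → s3
read '1': s3 → s0
read '0': s0 → s4
read '0': s4 → s3
read '0': s3 → s2
read '1': s2 → s2
read '1': s2 → s2
read '1': s2 → s2
read '0': s2 → s2

s2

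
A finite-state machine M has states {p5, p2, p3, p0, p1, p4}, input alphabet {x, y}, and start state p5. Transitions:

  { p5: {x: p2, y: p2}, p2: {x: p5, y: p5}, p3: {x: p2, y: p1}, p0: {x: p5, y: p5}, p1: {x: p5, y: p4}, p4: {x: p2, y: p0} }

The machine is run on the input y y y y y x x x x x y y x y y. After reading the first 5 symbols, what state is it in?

p2

start at p5
read 'y': p5 → p2
read 'y': p2 → p5
read 'y': p5 → p2
read 'y': p2 → p5
read 'y': p5 → p2
After 5 symbols: p2.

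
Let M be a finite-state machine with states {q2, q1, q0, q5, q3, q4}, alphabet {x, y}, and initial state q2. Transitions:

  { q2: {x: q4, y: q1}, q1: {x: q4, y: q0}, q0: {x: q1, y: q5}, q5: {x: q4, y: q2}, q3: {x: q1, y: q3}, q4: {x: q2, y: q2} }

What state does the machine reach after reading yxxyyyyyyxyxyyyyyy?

q5

start at q2
read 'y': q2 → q1
read 'x': q1 → q4
read 'x': q4 → q2
read 'y': q2 → q1
read 'y': q1 → q0
read 'y': q0 → q5
read 'y': q5 → q2
read 'y': q2 → q1
read 'y': q1 → q0
read 'x': q0 → q1
read 'y': q1 → q0
read 'x': q0 → q1
read 'y': q1 → q0
read 'y': q0 → q5
read 'y': q5 → q2
read 'y': q2 → q1
read 'y': q1 → q0
read 'y': q0 → q5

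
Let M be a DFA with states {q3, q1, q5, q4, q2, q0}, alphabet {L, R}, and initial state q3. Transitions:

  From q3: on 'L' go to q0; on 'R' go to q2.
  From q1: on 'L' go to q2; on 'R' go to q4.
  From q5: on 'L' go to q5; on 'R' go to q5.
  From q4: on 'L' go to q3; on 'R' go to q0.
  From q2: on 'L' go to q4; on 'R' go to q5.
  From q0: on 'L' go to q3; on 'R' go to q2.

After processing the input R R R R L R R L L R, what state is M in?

Trace: q3 -R-> q2 -R-> q5 -R-> q5 -R-> q5 -L-> q5 -R-> q5 -R-> q5 -L-> q5 -L-> q5 -R-> q5

q5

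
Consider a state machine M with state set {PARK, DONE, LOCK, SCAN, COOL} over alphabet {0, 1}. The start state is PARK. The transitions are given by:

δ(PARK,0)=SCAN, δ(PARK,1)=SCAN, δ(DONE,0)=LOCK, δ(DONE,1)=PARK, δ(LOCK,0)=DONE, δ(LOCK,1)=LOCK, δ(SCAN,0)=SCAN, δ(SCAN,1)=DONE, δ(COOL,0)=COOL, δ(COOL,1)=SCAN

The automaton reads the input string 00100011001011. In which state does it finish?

PARK → SCAN → SCAN → DONE → LOCK → DONE → LOCK → LOCK → LOCK → DONE → LOCK → LOCK → DONE → PARK → SCAN

SCAN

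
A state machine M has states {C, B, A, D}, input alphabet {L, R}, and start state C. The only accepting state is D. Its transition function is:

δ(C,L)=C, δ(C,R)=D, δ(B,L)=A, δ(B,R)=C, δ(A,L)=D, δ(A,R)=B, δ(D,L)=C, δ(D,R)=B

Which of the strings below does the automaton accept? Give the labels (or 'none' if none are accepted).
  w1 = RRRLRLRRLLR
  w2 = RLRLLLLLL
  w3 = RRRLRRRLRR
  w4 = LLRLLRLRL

w1: C → D → B → C → C → D → C → D → B → A → D → B  → end B, rejected
w2: C → D → C → D → C → C → C → C → C → C  → end C, rejected
w3: C → D → B → C → C → D → B → C → C → D → B  → end B, rejected
w4: C → C → C → D → C → C → D → C → D → C  → end C, rejected

none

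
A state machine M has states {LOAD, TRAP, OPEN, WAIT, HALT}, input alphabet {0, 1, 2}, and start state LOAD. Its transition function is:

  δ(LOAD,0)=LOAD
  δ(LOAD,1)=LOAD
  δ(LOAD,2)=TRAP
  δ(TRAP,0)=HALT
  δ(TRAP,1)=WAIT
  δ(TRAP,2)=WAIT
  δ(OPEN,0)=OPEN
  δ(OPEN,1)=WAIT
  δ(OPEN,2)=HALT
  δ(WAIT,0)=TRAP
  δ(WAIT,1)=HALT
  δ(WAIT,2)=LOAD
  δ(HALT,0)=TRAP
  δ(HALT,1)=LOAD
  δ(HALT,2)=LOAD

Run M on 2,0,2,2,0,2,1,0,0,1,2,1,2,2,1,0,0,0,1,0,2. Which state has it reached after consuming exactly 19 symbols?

Trace: LOAD -2-> TRAP -0-> HALT -2-> LOAD -2-> TRAP -0-> HALT -2-> LOAD -1-> LOAD -0-> LOAD -0-> LOAD -1-> LOAD -2-> TRAP -1-> WAIT -2-> LOAD -2-> TRAP -1-> WAIT -0-> TRAP -0-> HALT -0-> TRAP -1-> WAIT
After 19 symbols: WAIT.

WAIT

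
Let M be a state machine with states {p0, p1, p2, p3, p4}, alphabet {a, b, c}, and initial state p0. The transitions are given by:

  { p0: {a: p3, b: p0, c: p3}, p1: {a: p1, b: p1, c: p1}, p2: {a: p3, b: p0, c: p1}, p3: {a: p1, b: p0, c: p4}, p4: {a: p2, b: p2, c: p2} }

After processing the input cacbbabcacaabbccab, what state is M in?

p1

Trace: p0 -c-> p3 -a-> p1 -c-> p1 -b-> p1 -b-> p1 -a-> p1 -b-> p1 -c-> p1 -a-> p1 -c-> p1 -a-> p1 -a-> p1 -b-> p1 -b-> p1 -c-> p1 -c-> p1 -a-> p1 -b-> p1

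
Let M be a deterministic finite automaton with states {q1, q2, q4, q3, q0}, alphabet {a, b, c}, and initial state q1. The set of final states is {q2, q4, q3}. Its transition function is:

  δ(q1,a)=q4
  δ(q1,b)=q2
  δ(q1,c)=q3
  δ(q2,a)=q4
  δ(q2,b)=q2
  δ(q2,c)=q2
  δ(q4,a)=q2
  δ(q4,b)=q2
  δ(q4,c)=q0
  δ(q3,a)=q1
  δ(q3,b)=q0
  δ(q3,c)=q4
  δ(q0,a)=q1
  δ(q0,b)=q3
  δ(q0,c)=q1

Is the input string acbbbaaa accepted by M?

Yes

start at q1
read 'a': q1 → q4
read 'c': q4 → q0
read 'b': q0 → q3
read 'b': q3 → q0
read 'b': q0 → q3
read 'a': q3 → q1
read 'a': q1 → q4
read 'a': q4 → q2
End state q2 is accepting.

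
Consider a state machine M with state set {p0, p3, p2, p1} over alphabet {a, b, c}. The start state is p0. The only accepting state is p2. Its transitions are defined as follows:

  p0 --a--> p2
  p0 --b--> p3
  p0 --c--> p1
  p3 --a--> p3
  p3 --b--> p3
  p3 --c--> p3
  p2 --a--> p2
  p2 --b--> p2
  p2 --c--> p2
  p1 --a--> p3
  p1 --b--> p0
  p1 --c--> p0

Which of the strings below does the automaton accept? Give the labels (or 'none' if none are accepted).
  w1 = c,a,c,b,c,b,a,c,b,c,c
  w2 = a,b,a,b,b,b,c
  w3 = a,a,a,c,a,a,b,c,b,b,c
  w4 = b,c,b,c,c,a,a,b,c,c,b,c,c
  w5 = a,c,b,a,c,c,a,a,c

w1:
  start at p0
  read 'c': p0 → p1
  read 'a': p1 → p3
  read 'c': p3 → p3
  read 'b': p3 → p3
  read 'c': p3 → p3
  read 'b': p3 → p3
  read 'a': p3 → p3
  read 'c': p3 → p3
  read 'b': p3 → p3
  read 'c': p3 → p3
  read 'c': p3 → p3
  end p3, rejected
w2:
  start at p0
  read 'a': p0 → p2
  read 'b': p2 → p2
  read 'a': p2 → p2
  read 'b': p2 → p2
  read 'b': p2 → p2
  read 'b': p2 → p2
  read 'c': p2 → p2
  end p2, accepted
w3:
  start at p0
  read 'a': p0 → p2
  read 'a': p2 → p2
  read 'a': p2 → p2
  read 'c': p2 → p2
  read 'a': p2 → p2
  read 'a': p2 → p2
  read 'b': p2 → p2
  read 'c': p2 → p2
  read 'b': p2 → p2
  read 'b': p2 → p2
  read 'c': p2 → p2
  end p2, accepted
w4:
  start at p0
  read 'b': p0 → p3
  read 'c': p3 → p3
  read 'b': p3 → p3
  read 'c': p3 → p3
  read 'c': p3 → p3
  read 'a': p3 → p3
  read 'a': p3 → p3
  read 'b': p3 → p3
  read 'c': p3 → p3
  read 'c': p3 → p3
  read 'b': p3 → p3
  read 'c': p3 → p3
  read 'c': p3 → p3
  end p3, rejected
w5:
  start at p0
  read 'a': p0 → p2
  read 'c': p2 → p2
  read 'b': p2 → p2
  read 'a': p2 → p2
  read 'c': p2 → p2
  read 'c': p2 → p2
  read 'a': p2 → p2
  read 'a': p2 → p2
  read 'c': p2 → p2
  end p2, accepted

w2, w3, w5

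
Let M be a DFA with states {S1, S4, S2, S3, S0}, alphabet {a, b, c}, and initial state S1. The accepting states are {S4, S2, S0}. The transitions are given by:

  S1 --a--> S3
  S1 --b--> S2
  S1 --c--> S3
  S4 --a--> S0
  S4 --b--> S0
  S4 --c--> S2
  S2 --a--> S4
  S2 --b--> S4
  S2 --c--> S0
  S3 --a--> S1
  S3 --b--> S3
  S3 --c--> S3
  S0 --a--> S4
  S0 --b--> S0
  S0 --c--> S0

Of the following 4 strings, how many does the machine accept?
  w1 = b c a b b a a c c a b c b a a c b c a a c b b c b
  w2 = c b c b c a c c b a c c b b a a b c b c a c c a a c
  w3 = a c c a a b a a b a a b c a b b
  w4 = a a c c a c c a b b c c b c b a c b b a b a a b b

w1: Trace: S1 -b-> S2 -c-> S0 -a-> S4 -b-> S0 -b-> S0 -a-> S4 -a-> S0 -c-> S0 -c-> S0 -a-> S4 -b-> S0 -c-> S0 -b-> S0 -a-> S4 -a-> S0 -c-> S0 -b-> S0 -c-> S0 -a-> S4 -a-> S0 -c-> S0 -b-> S0 -b-> S0 -c-> S0 -b-> S0  → end S0, accepted
w2: Trace: S1 -c-> S3 -b-> S3 -c-> S3 -b-> S3 -c-> S3 -a-> S1 -c-> S3 -c-> S3 -b-> S3 -a-> S1 -c-> S3 -c-> S3 -b-> S3 -b-> S3 -a-> S1 -a-> S3 -b-> S3 -c-> S3 -b-> S3 -c-> S3 -a-> S1 -c-> S3 -c-> S3 -a-> S1 -a-> S3 -c-> S3  → end S3, rejected
w3: Trace: S1 -a-> S3 -c-> S3 -c-> S3 -a-> S1 -a-> S3 -b-> S3 -a-> S1 -a-> S3 -b-> S3 -a-> S1 -a-> S3 -b-> S3 -c-> S3 -a-> S1 -b-> S2 -b-> S4  → end S4, accepted
w4: Trace: S1 -a-> S3 -a-> S1 -c-> S3 -c-> S3 -a-> S1 -c-> S3 -c-> S3 -a-> S1 -b-> S2 -b-> S4 -c-> S2 -c-> S0 -b-> S0 -c-> S0 -b-> S0 -a-> S4 -c-> S2 -b-> S4 -b-> S0 -a-> S4 -b-> S0 -a-> S4 -a-> S0 -b-> S0 -b-> S0  → end S0, accepted

3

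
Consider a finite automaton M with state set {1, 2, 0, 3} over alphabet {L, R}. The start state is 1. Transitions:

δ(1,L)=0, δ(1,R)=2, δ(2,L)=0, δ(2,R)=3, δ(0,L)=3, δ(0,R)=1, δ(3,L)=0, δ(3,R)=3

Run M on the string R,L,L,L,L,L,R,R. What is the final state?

2

start at 1
read 'R': 1 → 2
read 'L': 2 → 0
read 'L': 0 → 3
read 'L': 3 → 0
read 'L': 0 → 3
read 'L': 3 → 0
read 'R': 0 → 1
read 'R': 1 → 2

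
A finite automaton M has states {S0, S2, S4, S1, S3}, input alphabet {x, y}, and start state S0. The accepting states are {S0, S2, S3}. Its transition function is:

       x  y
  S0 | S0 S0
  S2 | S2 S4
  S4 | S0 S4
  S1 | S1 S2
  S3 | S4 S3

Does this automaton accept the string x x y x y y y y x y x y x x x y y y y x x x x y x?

Yes

start at S0
read 'x': S0 → S0
read 'x': S0 → S0
read 'y': S0 → S0
read 'x': S0 → S0
read 'y': S0 → S0
read 'y': S0 → S0
read 'y': S0 → S0
read 'y': S0 → S0
read 'x': S0 → S0
read 'y': S0 → S0
read 'x': S0 → S0
read 'y': S0 → S0
read 'x': S0 → S0
read 'x': S0 → S0
read 'x': S0 → S0
read 'y': S0 → S0
read 'y': S0 → S0
read 'y': S0 → S0
read 'y': S0 → S0
read 'x': S0 → S0
read 'x': S0 → S0
read 'x': S0 → S0
read 'x': S0 → S0
read 'y': S0 → S0
read 'x': S0 → S0
End state S0 is accepting.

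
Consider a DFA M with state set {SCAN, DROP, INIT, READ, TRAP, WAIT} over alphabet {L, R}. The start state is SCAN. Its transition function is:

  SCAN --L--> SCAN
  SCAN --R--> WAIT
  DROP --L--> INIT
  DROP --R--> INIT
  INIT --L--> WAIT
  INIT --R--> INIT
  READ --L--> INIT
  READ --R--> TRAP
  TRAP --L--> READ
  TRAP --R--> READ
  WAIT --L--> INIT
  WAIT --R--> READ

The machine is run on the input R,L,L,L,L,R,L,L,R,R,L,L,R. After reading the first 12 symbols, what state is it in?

INIT

start at SCAN
read 'R': SCAN → WAIT
read 'L': WAIT → INIT
read 'L': INIT → WAIT
read 'L': WAIT → INIT
read 'L': INIT → WAIT
read 'R': WAIT → READ
read 'L': READ → INIT
read 'L': INIT → WAIT
read 'R': WAIT → READ
read 'R': READ → TRAP
read 'L': TRAP → READ
read 'L': READ → INIT
After 12 symbols: INIT.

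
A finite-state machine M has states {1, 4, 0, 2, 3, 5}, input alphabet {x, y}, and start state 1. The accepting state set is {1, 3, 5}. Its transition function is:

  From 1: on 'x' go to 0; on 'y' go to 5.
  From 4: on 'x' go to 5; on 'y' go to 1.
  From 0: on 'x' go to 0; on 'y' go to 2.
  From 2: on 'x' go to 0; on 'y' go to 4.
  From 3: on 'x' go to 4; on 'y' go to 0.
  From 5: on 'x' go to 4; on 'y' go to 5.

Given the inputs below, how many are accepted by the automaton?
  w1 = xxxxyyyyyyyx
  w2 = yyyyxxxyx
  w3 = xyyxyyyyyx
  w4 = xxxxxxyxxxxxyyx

1

w1:
  start at 1
  read 'x': 1 → 0
  read 'x': 0 → 0
  read 'x': 0 → 0
  read 'x': 0 → 0
  read 'y': 0 → 2
  read 'y': 2 → 4
  read 'y': 4 → 1
  read 'y': 1 → 5
  read 'y': 5 → 5
  read 'y': 5 → 5
  read 'y': 5 → 5
  read 'x': 5 → 4
  end 4, rejected
w2:
  start at 1
  read 'y': 1 → 5
  read 'y': 5 → 5
  read 'y': 5 → 5
  read 'y': 5 → 5
  read 'x': 5 → 4
  read 'x': 4 → 5
  read 'x': 5 → 4
  read 'y': 4 → 1
  read 'x': 1 → 0
  end 0, rejected
w3:
  start at 1
  read 'x': 1 → 0
  read 'y': 0 → 2
  read 'y': 2 → 4
  read 'x': 4 → 5
  read 'y': 5 → 5
  read 'y': 5 → 5
  read 'y': 5 → 5
  read 'y': 5 → 5
  read 'y': 5 → 5
  read 'x': 5 → 4
  end 4, rejected
w4:
  start at 1
  read 'x': 1 → 0
  read 'x': 0 → 0
  read 'x': 0 → 0
  read 'x': 0 → 0
  read 'x': 0 → 0
  read 'x': 0 → 0
  read 'y': 0 → 2
  read 'x': 2 → 0
  read 'x': 0 → 0
  read 'x': 0 → 0
  read 'x': 0 → 0
  read 'x': 0 → 0
  read 'y': 0 → 2
  read 'y': 2 → 4
  read 'x': 4 → 5
  end 5, accepted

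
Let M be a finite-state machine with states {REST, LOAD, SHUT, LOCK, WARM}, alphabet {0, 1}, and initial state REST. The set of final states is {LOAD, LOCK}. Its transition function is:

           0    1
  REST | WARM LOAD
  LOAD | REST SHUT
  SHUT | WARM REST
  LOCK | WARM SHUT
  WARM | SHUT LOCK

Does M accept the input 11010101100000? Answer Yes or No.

start at REST
read '1': REST → LOAD
read '1': LOAD → SHUT
read '0': SHUT → WARM
read '1': WARM → LOCK
read '0': LOCK → WARM
read '1': WARM → LOCK
read '0': LOCK → WARM
read '1': WARM → LOCK
read '1': LOCK → SHUT
read '0': SHUT → WARM
read '0': WARM → SHUT
read '0': SHUT → WARM
read '0': WARM → SHUT
read '0': SHUT → WARM
End state WARM is not accepting.

No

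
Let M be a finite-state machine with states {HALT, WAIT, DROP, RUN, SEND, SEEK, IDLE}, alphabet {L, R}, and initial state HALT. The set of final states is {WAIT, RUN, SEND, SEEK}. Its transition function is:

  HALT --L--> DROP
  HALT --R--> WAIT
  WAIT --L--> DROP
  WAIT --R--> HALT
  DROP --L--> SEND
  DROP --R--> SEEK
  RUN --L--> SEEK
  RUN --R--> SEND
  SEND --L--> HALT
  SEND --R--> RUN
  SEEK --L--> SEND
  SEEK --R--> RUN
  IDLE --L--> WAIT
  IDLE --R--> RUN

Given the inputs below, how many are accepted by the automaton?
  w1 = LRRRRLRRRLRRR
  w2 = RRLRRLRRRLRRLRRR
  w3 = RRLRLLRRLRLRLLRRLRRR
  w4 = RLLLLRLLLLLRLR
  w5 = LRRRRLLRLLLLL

w1: Trace: HALT -L-> DROP -R-> SEEK -R-> RUN -R-> SEND -R-> RUN -L-> SEEK -R-> RUN -R-> SEND -R-> RUN -L-> SEEK -R-> RUN -R-> SEND -R-> RUN  → end RUN, accepted
w2: Trace: HALT -R-> WAIT -R-> HALT -L-> DROP -R-> SEEK -R-> RUN -L-> SEEK -R-> RUN -R-> SEND -R-> RUN -L-> SEEK -R-> RUN -R-> SEND -L-> HALT -R-> WAIT -R-> HALT -R-> WAIT  → end WAIT, accepted
w3: Trace: HALT -R-> WAIT -R-> HALT -L-> DROP -R-> SEEK -L-> SEND -L-> HALT -R-> WAIT -R-> HALT -L-> DROP -R-> SEEK -L-> SEND -R-> RUN -L-> SEEK -L-> SEND -R-> RUN -R-> SEND -L-> HALT -R-> WAIT -R-> HALT -R-> WAIT  → end WAIT, accepted
w4: Trace: HALT -R-> WAIT -L-> DROP -L-> SEND -L-> HALT -L-> DROP -R-> SEEK -L-> SEND -L-> HALT -L-> DROP -L-> SEND -L-> HALT -R-> WAIT -L-> DROP -R-> SEEK  → end SEEK, accepted
w5: Trace: HALT -L-> DROP -R-> SEEK -R-> RUN -R-> SEND -R-> RUN -L-> SEEK -L-> SEND -R-> RUN -L-> SEEK -L-> SEND -L-> HALT -L-> DROP -L-> SEND  → end SEND, accepted

5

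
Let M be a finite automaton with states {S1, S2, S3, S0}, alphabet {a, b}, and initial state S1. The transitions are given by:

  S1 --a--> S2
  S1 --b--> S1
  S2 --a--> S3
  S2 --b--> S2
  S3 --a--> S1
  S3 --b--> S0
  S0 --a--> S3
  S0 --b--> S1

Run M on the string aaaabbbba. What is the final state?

S3

Trace: S1 -a-> S2 -a-> S3 -a-> S1 -a-> S2 -b-> S2 -b-> S2 -b-> S2 -b-> S2 -a-> S3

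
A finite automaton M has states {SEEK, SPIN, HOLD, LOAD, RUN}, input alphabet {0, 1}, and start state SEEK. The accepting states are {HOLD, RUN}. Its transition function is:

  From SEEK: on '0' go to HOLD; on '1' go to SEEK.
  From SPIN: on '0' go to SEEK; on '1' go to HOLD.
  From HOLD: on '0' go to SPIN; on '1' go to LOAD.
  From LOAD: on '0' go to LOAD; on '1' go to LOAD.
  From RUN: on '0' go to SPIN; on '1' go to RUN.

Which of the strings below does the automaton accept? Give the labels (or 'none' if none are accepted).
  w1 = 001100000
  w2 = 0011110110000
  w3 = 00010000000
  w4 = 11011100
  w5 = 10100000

w1:
  start at SEEK
  read '0': SEEK → HOLD
  read '0': HOLD → SPIN
  read '1': SPIN → HOLD
  read '1': HOLD → LOAD
  read '0': LOAD → LOAD
  read '0': LOAD → LOAD
  read '0': LOAD → LOAD
  read '0': LOAD → LOAD
  read '0': LOAD → LOAD
  end LOAD, rejected
w2:
  start at SEEK
  read '0': SEEK → HOLD
  read '0': HOLD → SPIN
  read '1': SPIN → HOLD
  read '1': HOLD → LOAD
  read '1': LOAD → LOAD
  read '1': LOAD → LOAD
  read '0': LOAD → LOAD
  read '1': LOAD → LOAD
  read '1': LOAD → LOAD
  read '0': LOAD → LOAD
  read '0': LOAD → LOAD
  read '0': LOAD → LOAD
  read '0': LOAD → LOAD
  end LOAD, rejected
w3:
  start at SEEK
  read '0': SEEK → HOLD
  read '0': HOLD → SPIN
  read '0': SPIN → SEEK
  read '1': SEEK → SEEK
  read '0': SEEK → HOLD
  read '0': HOLD → SPIN
  read '0': SPIN → SEEK
  read '0': SEEK → HOLD
  read '0': HOLD → SPIN
  read '0': SPIN → SEEK
  read '0': SEEK → HOLD
  end HOLD, accepted
w4:
  start at SEEK
  read '1': SEEK → SEEK
  read '1': SEEK → SEEK
  read '0': SEEK → HOLD
  read '1': HOLD → LOAD
  read '1': LOAD → LOAD
  read '1': LOAD → LOAD
  read '0': LOAD → LOAD
  read '0': LOAD → LOAD
  end LOAD, rejected
w5:
  start at SEEK
  read '1': SEEK → SEEK
  read '0': SEEK → HOLD
  read '1': HOLD → LOAD
  read '0': LOAD → LOAD
  read '0': LOAD → LOAD
  read '0': LOAD → LOAD
  read '0': LOAD → LOAD
  read '0': LOAD → LOAD
  end LOAD, rejected

w3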